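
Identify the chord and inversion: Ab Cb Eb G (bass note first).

Ab minor-major seventh, root position

Reducing to letter names: Ab, Cb, Eb, G. These stack in thirds as Ab–Cb–Eb–G — an Ab minor-major seventh chord.
With the root (Ab) in the bass, the chord is in root position (figured bass 7).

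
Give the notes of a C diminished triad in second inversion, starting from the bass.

Gb, C, Eb

C diminished is C–Eb–Gb. Second inversion puts the fifth (Gb) in the bass, with the remaining tones above: Gb, C, Eb.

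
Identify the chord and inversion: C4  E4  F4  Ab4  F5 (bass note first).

F minor-major seventh, second inversion

Reducing to letter names: C, E, F, Ab. These stack in thirds as F–Ab–C–E — an F minor-major seventh chord.
The lowest note is C, the fifth of the chord, so this is second inversion (figured bass 4/3).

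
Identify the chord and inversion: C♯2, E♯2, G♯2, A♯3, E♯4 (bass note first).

A# minor seventh, first inversion

The pitch classes C#, E#, G#, A# arrange in thirds as A#–C#–E#–G#: an A# minor seventh chord.
With the third (C#) in the bass, the chord is in first inversion (figured bass 6/5).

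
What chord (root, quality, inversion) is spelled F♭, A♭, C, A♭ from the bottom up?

The distinct note names are Fb, Ab, C. Stacked in thirds they read Fb–Ab–C, which is an augmented triad on Fb.
The lowest note is Fb, the root of the chord, so this is root position (figured bass 5/3).

Fb augmented, root position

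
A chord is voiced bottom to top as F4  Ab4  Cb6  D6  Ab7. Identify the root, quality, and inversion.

D diminished seventh, first inversion

The pitch classes F, Ab, Cb, D arrange in thirds as D–F–Ab–Cb: a D diminished seventh chord.
The lowest note is F, the third of the chord, so this is first inversion (figured bass 6/5).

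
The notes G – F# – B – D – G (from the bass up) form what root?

G

G, F#, B, D are the tones of a G major seventh chord (G–B–D–F#), making G the root.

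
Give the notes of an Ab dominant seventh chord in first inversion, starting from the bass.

C, Eb, Gb, Ab

The chord tones are Ab–C–Eb–Gb. With the third (C) lowest for first inversion: C, Eb, Gb, Ab.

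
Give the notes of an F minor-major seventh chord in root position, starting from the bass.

F, Ab, C, E

F minor-major seventh is F–Ab–C–E. Root position puts the root (F) in the bass, with the remaining tones above: F, Ab, C, E.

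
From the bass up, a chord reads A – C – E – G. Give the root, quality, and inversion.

A minor seventh, root position

The pitch classes A, C, E, G arrange in thirds as A–C–E–G: an A minor seventh chord.
With the root (A) in the bass, the chord is in root position (figured bass 7).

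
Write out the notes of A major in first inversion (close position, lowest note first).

Spelling A major: A–C#–E. In first inversion the third is bass, giving C#, E, A from the bottom.

C#, E, A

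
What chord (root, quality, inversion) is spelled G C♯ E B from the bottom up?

C# half-diminished seventh, second inversion

Reducing to letter names: G, C#, E, B. These stack in thirds as C#–E–G–B — a C# half-diminished seventh chord.
With the fifth (G) in the bass, the chord is in second inversion (figured bass 4/3).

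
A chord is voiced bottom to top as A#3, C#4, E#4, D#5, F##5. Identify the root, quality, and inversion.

D# dominant ninth, second inversion

The distinct note names are A#, C#, E#, D#, F##. Stacked in thirds they read D#–F##–A#–C#–E#, which is a dominant ninth chord on D#.
The lowest note is A#, the fifth of the chord, so this is second inversion.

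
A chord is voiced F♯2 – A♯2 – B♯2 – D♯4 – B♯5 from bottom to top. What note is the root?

B#

The distinct letter names are F#, A#, B#, D#. Arranged as a stack of thirds they read B#–D#–F#–A#, so B# is the root (a B# half-diminished seventh chord).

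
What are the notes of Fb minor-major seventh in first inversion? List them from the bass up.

Fb minor-major seventh is Fb–Abb–Cb–Eb. First inversion puts the third (Abb) in the bass, with the remaining tones above: Abb, Cb, Eb, Fb.

Abb, Cb, Eb, Fb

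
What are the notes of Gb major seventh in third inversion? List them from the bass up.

Spelling Gb major seventh: Gb–Bb–Db–F. In third inversion the seventh is bass, giving F, Gb, Bb, Db from the bottom.

F, Gb, Bb, Db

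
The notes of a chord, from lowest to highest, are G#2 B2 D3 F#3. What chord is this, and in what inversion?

The pitch classes G#, B, D, F# arrange in thirds as G#–B–D–F#: a G# half-diminished seventh chord.
The lowest note is G#, the root of the chord, so this is root position (figured bass 7).

G# half-diminished seventh, root position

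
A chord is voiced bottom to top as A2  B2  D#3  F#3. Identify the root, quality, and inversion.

B dominant seventh, third inversion

The distinct note names are A, B, D#, F#. Stacked in thirds they read B–D#–F#–A, which is a dominant seventh chord on B.
With the seventh (A) in the bass, the chord is in third inversion (figured bass 4/2).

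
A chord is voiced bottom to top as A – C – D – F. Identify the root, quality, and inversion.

D minor seventh, second inversion

Reducing to letter names: A, C, D, F. These stack in thirds as D–F–A–C — a D minor seventh chord.
The lowest note is A, the fifth of the chord, so this is second inversion (figured bass 4/3).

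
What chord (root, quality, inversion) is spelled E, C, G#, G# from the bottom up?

The pitch classes E, C, G# arrange in thirds as C–E–G#: a C augmented triad.
E is the third of C augmented; third in the bass means first inversion (figured bass 6).

C augmented, first inversion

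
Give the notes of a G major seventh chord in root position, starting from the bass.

G, B, D, F#

The chord tones are G–B–D–F#. With the root (G) lowest for root position: G, B, D, F#.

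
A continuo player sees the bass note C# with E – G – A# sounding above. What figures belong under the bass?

The notes C#, E, G, A# stack in thirds as A#–C#–E–G — an A# diminished seventh chord. The bass C# is the third, so this is first inversion: figured 6/5.

6/5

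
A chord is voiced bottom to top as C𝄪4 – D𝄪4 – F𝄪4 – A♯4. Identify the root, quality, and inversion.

D## half-diminished seventh, third inversion

The distinct note names are C##, D##, F##, A#. Stacked in thirds they read D##–F##–A#–C##, which is a half-diminished seventh chord on D##.
The lowest note is C##, the seventh of the chord, so this is third inversion (figured bass 4/2).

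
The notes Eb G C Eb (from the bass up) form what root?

Reordering Eb, G, C into stacked thirds gives C–Eb–G; the bottom of that stack, C, is the root.

C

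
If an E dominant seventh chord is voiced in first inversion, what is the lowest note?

In first inversion the third is lowest. For E dominant seventh (E–G#–B–D) that is G#.

G#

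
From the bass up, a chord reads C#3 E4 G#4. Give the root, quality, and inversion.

The pitch classes C#, E, G# arrange in thirds as C#–E–G#: a C# minor triad.
With the root (C#) in the bass, the chord is in root position (figured bass 5/3).

C# minor, root position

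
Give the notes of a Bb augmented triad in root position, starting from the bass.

Bb, D, F#

Bb augmented is Bb–D–F#. Root position puts the root (Bb) in the bass, with the remaining tones above: Bb, D, F#.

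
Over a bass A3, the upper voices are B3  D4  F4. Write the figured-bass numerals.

The notes A, B, D, F stack in thirds as B–D–F–A — a B half-diminished seventh chord. The bass A is the seventh, so this is third inversion: figured 4/2.

4/2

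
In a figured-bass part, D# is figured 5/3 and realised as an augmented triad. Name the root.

D#

The figures 5/3 mean the root of the chord is in the bass. If D# is the root of an augmented triad, the root is D# (chord tones D#–F##–A##).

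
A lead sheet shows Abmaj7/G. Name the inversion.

third inversion

Abmaj7/G means Ab major seventh with G in the bass. G is the seventh of Ab major seventh (Ab–C–Eb–G), so this is third inversion.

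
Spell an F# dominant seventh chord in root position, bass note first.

F#, A#, C#, E

F# dominant seventh is F#–A#–C#–E. Root position puts the root (F#) in the bass, with the remaining tones above: F#, A#, C#, E.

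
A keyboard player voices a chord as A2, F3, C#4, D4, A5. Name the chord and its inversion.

D minor-major seventh, second inversion

The pitch classes A, F, C#, D arrange in thirds as D–F–A–C#: a D minor-major seventh chord.
With the fifth (A) in the bass, the chord is in second inversion (figured bass 4/3).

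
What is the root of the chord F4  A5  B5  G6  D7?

G

F, A, B, G, D are the tones of a G dominant ninth chord (G–B–D–F–A), making G the root.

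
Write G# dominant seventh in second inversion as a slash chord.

G#7/D#

Second inversion of G# dominant seventh has the fifth (D#) in the bass. As a slash chord: G#7/D#.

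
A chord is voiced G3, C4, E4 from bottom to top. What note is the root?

C

G, C, E are the tones of a C major triad (C–E–G), making C the root.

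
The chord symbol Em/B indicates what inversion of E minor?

second inversion

Em/B means E minor with B in the bass. B is the fifth of E minor (E–G–B), so this is second inversion.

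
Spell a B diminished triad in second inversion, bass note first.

F, B, D

The chord tones are B–D–F. With the fifth (F) lowest for second inversion: F, B, D.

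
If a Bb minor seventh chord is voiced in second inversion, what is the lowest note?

F

In second inversion the fifth is lowest. For Bb minor seventh (Bb–Db–F–Ab) that is F.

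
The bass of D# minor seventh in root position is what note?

D#

D# minor seventh is D#–F#–A#–C#. Root position places the root in the bass: D#.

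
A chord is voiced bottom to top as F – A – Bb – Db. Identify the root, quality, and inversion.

The pitch classes F, A, Bb, Db arrange in thirds as Bb–Db–F–A: a Bb minor-major seventh chord.
The lowest note is F, the fifth of the chord, so this is second inversion (figured bass 4/3).

Bb minor-major seventh, second inversion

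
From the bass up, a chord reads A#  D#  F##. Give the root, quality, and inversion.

Reducing to letter names: A#, D#, F##. These stack in thirds as D#–F##–A# — a D# major triad.
The lowest note is A#, the fifth of the chord, so this is second inversion (figured bass 6/4).

D# major, second inversion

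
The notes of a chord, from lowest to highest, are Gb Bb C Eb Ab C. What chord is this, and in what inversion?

Ab dominant ninth, third inversion

The distinct note names are Gb, Bb, C, Eb, Ab. Stacked in thirds they read Ab–C–Eb–Gb–Bb, which is a dominant ninth chord on Ab.
Gb is the seventh of Ab dominant ninth; seventh in the bass means third inversion.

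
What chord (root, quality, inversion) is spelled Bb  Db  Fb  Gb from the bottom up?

The distinct note names are Bb, Db, Fb, Gb. Stacked in thirds they read Gb–Bb–Db–Fb, which is a dominant seventh chord on Gb.
The lowest note is Bb, the third of the chord, so this is first inversion (figured bass 6/5).

Gb dominant seventh, first inversion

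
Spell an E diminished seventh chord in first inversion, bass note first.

G, Bb, Db, E

E diminished seventh is E–G–Bb–Db. First inversion puts the third (G) in the bass, with the remaining tones above: G, Bb, Db, E.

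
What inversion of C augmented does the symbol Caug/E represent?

Caug/E means C augmented with E in the bass. E is the third of C augmented (C–E–G#), so this is first inversion.

first inversion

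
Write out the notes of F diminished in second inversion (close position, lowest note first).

The chord tones are F–Ab–Cb. With the fifth (Cb) lowest for second inversion: Cb, F, Ab.

Cb, F, Ab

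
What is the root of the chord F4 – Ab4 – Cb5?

F, Ab, Cb are the tones of an F diminished triad (F–Ab–Cb), making F the root.

F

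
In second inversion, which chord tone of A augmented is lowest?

E#

A augmented is A–C#–E#. Second inversion places the fifth in the bass: E#.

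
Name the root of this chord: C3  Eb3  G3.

C, Eb, G are the tones of a C minor triad (C–Eb–G), making C the root.

C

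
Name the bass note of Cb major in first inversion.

Eb

Cb major is Cb–Eb–Gb. First inversion places the third in the bass: Eb.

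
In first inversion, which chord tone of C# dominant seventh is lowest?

The third of C# dominant seventh (C#–E#–G#–B) is E#; that is the bass in first inversion.

E#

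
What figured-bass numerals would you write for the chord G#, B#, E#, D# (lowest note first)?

6/5

The notes G#, B#, E#, D# stack in thirds as E#–G#–B#–D# — an E# minor seventh chord. The bass G# is the third, so this is first inversion: figured 6/5.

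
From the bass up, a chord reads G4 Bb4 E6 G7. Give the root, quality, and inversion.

Reducing to letter names: G, Bb, E. These stack in thirds as E–G–Bb — an E diminished triad.
With the third (G) in the bass, the chord is in first inversion (figured bass 6).

E diminished, first inversion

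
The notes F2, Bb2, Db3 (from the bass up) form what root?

The distinct letter names are F, Bb, Db. Arranged as a stack of thirds they read Bb–Db–F, so Bb is the root (a Bb minor triad).

Bb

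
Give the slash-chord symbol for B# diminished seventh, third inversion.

Third inversion of B# diminished seventh has the seventh (A) in the bass. As a slash chord: B#dim7/A.

B#dim7/A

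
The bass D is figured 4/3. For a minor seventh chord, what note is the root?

The figures 4/3 mean the fifth of the chord is in the bass. If D is the fifth of a minor seventh chord, the root is G (chord tones G–Bb–D–F).

G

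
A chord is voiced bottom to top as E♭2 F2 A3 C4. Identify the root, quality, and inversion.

F dominant seventh, third inversion

The pitch classes Eb, F, A, C arrange in thirds as F–A–C–Eb: an F dominant seventh chord.
Eb is the seventh of F dominant seventh; seventh in the bass means third inversion (figured bass 4/2).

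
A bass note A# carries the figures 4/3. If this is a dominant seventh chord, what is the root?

D#

The figures 4/3 mean the fifth of the chord is in the bass. If A# is the fifth of a dominant seventh chord, the root is D# (chord tones D#–F##–A#–C#).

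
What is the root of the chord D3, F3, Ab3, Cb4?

D, F, Ab, Cb are the tones of a D diminished seventh chord (D–F–Ab–Cb), making D the root.

D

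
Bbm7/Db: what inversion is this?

first inversion

Bbm7/Db means Bb minor seventh with Db in the bass. Db is the third of Bb minor seventh (Bb–Db–F–Ab), so this is first inversion.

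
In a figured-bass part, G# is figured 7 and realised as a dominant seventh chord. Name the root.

The figures 7 mean the root of the chord is in the bass. If G# is the root of a dominant seventh chord, the root is G# (chord tones G#–B#–D#–F#).

G#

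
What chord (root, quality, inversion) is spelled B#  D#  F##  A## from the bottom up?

The pitch classes B#, D#, F##, A## arrange in thirds as B#–D#–F##–A##: a B# minor-major seventh chord.
With the root (B#) in the bass, the chord is in root position (figured bass 7).

B# minor-major seventh, root position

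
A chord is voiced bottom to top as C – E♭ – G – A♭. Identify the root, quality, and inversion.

Ab major seventh, first inversion

The distinct note names are C, Eb, G, Ab. Stacked in thirds they read Ab–C–Eb–G, which is a major seventh chord on Ab.
The lowest note is C, the third of the chord, so this is first inversion (figured bass 6/5).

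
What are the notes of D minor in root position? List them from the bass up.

The chord tones are D–F–A. With the root (D) lowest for root position: D, F, A.

D, F, A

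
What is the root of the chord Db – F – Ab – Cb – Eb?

Db

The distinct letter names are Db, F, Ab, Cb, Eb. Arranged as a stack of thirds they read Db–F–Ab–Cb–Eb, so Db is the root (a Db dominant ninth chord).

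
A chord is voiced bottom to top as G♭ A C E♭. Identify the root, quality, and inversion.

The pitch classes Gb, A, C, Eb arrange in thirds as A–C–Eb–Gb: an A diminished seventh chord.
The lowest note is Gb, the seventh of the chord, so this is third inversion (figured bass 4/2).

A diminished seventh, third inversion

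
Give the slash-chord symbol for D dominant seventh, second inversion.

D7/A

Second inversion of D dominant seventh has the fifth (A) in the bass. As a slash chord: D7/A.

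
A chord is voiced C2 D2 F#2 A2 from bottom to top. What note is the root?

D

Reordering C, D, F#, A into stacked thirds gives D–F#–A–C; the bottom of that stack, D, is the root.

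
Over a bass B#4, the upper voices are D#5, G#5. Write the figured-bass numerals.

The notes B#, D#, G# stack in thirds as G#–B#–D# — a G# major triad. The bass B# is the third, so this is first inversion: figured 6.

6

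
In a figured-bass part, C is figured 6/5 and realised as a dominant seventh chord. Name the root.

Ab

The figures 6/5 mean the third of the chord is in the bass. If C is the third of a dominant seventh chord, the root is Ab (chord tones Ab–C–Eb–Gb).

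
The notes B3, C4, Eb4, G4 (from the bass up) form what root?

The distinct letter names are B, C, Eb, G. Arranged as a stack of thirds they read C–Eb–G–B, so C is the root (a C minor-major seventh chord).

C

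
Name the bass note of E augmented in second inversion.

B#

In second inversion the fifth is lowest. For E augmented (E–G#–B#) that is B#.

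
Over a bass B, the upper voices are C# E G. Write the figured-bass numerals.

4/2

The notes B, C#, E, G stack in thirds as C#–E–G–B — a C# half-diminished seventh chord. The bass B is the seventh, so this is third inversion: figured 4/2.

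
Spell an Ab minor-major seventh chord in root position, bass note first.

Ab, Cb, Eb, G

The chord tones are Ab–Cb–Eb–G. With the root (Ab) lowest for root position: Ab, Cb, Eb, G.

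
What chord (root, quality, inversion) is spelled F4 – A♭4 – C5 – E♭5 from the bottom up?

The distinct note names are F, Ab, C, Eb. Stacked in thirds they read F–Ab–C–Eb, which is a minor seventh chord on F.
The lowest note is F, the root of the chord, so this is root position (figured bass 7).

F minor seventh, root position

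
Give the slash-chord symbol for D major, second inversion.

Dmaj/A

Second inversion of D major has the fifth (A) in the bass. As a slash chord: Dmaj/A.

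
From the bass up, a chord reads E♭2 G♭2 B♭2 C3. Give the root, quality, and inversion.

C half-diminished seventh, first inversion

The pitch classes Eb, Gb, Bb, C arrange in thirds as C–Eb–Gb–Bb: a C half-diminished seventh chord.
Eb is the third of C half-diminished seventh; third in the bass means first inversion (figured bass 6/5).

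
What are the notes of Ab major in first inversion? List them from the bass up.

Ab major is Ab–C–Eb. First inversion puts the third (C) in the bass, with the remaining tones above: C, Eb, Ab.

C, Eb, Ab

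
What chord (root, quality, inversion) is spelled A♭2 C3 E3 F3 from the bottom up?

Reducing to letter names: Ab, C, E, F. These stack in thirds as F–Ab–C–E — an F minor-major seventh chord.
With the third (Ab) in the bass, the chord is in first inversion (figured bass 6/5).

F minor-major seventh, first inversion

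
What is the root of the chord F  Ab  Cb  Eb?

F

The distinct letter names are F, Ab, Cb, Eb. Arranged as a stack of thirds they read F–Ab–Cb–Eb, so F is the root (an F half-diminished seventh chord).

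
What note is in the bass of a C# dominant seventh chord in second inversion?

The fifth of C# dominant seventh (C#–E#–G#–B) is G#; that is the bass in second inversion.

G#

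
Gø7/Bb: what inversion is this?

first inversion

Gø7/Bb means G half-diminished seventh with Bb in the bass. Bb is the third of G half-diminished seventh (G–Bb–Db–F), so this is first inversion.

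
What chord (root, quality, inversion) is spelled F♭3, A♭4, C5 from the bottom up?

Fb augmented, root position

The distinct note names are Fb, Ab, C. Stacked in thirds they read Fb–Ab–C, which is an augmented triad on Fb.
With the root (Fb) in the bass, the chord is in root position (figured bass 5/3).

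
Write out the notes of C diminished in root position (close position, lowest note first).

C diminished is C–Eb–Gb. Root position puts the root (C) in the bass, with the remaining tones above: C, Eb, Gb.

C, Eb, Gb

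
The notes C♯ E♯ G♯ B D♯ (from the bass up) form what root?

The distinct letter names are C#, E#, G#, B, D#. Arranged as a stack of thirds they read C#–E#–G#–B–D#, so C# is the root (a C# dominant ninth chord).

C#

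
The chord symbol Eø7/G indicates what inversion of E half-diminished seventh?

first inversion

Eø7/G means E half-diminished seventh with G in the bass. G is the third of E half-diminished seventh (E–G–Bb–D), so this is first inversion.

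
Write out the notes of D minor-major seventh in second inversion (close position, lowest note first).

Spelling D minor-major seventh: D–F–A–C#. In second inversion the fifth is bass, giving A, C#, D, F from the bottom.

A, C#, D, F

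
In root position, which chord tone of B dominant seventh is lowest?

B

B dominant seventh is B–D#–F#–A. Root position places the root in the bass: B.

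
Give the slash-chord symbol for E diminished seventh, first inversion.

First inversion of E diminished seventh has the third (G) in the bass. As a slash chord: Edim7/G.

Edim7/G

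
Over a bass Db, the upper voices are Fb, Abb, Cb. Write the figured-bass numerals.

7

The notes Db, Fb, Abb, Cb stack in thirds as Db–Fb–Abb–Cb — a Db half-diminished seventh chord. The bass Db is the root, so this is root position: figured 7.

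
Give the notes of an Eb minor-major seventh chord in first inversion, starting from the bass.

Gb, Bb, D, Eb

Spelling Eb minor-major seventh: Eb–Gb–Bb–D. In first inversion the third is bass, giving Gb, Bb, D, Eb from the bottom.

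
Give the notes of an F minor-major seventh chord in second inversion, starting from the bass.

C, E, F, Ab

The chord tones are F–Ab–C–E. With the fifth (C) lowest for second inversion: C, E, F, Ab.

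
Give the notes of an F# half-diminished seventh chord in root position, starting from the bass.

F#, A, C, E

Spelling F# half-diminished seventh: F#–A–C–E. In root position the root is bass, giving F#, A, C, E from the bottom.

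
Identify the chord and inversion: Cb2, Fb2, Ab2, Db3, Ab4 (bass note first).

Db minor seventh, third inversion

The pitch classes Cb, Fb, Ab, Db arrange in thirds as Db–Fb–Ab–Cb: a Db minor seventh chord.
The lowest note is Cb, the seventh of the chord, so this is third inversion (figured bass 4/2).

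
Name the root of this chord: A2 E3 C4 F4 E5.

F

The distinct letter names are A, E, C, F. Arranged as a stack of thirds they read F–A–C–E, so F is the root (an F major seventh chord).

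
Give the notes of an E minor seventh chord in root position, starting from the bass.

E, G, B, D

The chord tones are E–G–B–D. With the root (E) lowest for root position: E, G, B, D.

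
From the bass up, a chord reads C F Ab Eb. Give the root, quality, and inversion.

F minor seventh, second inversion

The pitch classes C, F, Ab, Eb arrange in thirds as F–Ab–C–Eb: an F minor seventh chord.
With the fifth (C) in the bass, the chord is in second inversion (figured bass 4/3).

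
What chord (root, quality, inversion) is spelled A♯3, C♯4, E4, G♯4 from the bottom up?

The distinct note names are A#, C#, E, G#. Stacked in thirds they read A#–C#–E–G#, which is a half-diminished seventh chord on A#.
With the root (A#) in the bass, the chord is in root position (figured bass 7).

A# half-diminished seventh, root position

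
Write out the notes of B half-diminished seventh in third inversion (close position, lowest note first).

A, B, D, F

Spelling B half-diminished seventh: B–D–F–A. In third inversion the seventh is bass, giving A, B, D, F from the bottom.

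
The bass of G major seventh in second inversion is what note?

In second inversion the fifth is lowest. For G major seventh (G–B–D–F#) that is D.

D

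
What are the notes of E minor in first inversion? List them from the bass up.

Spelling E minor: E–G–B. In first inversion the third is bass, giving G, B, E from the bottom.

G, B, E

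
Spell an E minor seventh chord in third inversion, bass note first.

E minor seventh is E–G–B–D. Third inversion puts the seventh (D) in the bass, with the remaining tones above: D, E, G, B.

D, E, G, B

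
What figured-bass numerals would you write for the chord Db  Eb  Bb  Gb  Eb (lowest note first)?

4/2

The notes Db, Eb, Bb, Gb stack in thirds as Eb–Gb–Bb–Db — an Eb minor seventh chord. The bass Db is the seventh, so this is third inversion: figured 4/2.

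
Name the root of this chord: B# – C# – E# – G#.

The distinct letter names are B#, C#, E#, G#. Arranged as a stack of thirds they read C#–E#–G#–B#, so C# is the root (a C# major seventh chord).

C#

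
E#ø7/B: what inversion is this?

E#ø7/B means E# half-diminished seventh with B in the bass. B is the fifth of E# half-diminished seventh (E#–G#–B–D#), so this is second inversion.

second inversion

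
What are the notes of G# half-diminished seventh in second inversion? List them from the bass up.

D, F#, G#, B

The chord tones are G#–B–D–F#. With the fifth (D) lowest for second inversion: D, F#, G#, B.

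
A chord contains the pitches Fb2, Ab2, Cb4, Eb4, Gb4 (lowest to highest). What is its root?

The distinct letter names are Fb, Ab, Cb, Eb, Gb. Arranged as a stack of thirds they read Fb–Ab–Cb–Eb–Gb, so Fb is the root (an Fb major ninth chord).

Fb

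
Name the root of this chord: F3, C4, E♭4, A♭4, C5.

The distinct letter names are F, C, Eb, Ab. Arranged as a stack of thirds they read F–Ab–C–Eb, so F is the root (an F minor seventh chord).

F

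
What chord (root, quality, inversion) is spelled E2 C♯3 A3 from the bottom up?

Reducing to letter names: E, C#, A. These stack in thirds as A–C#–E — an A major triad.
The lowest note is E, the fifth of the chord, so this is second inversion (figured bass 6/4).

A major, second inversion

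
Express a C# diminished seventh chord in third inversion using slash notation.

C#dim7/Bb

Third inversion of C# diminished seventh has the seventh (Bb) in the bass. As a slash chord: C#dim7/Bb.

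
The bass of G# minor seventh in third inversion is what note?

The seventh of G# minor seventh (G#–B–D#–F#) is F#; that is the bass in third inversion.

F#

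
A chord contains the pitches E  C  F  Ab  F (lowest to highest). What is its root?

F

The distinct letter names are E, C, F, Ab. Arranged as a stack of thirds they read F–Ab–C–E, so F is the root (an F minor-major seventh chord).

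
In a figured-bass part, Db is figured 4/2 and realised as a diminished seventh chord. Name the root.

E

The figures 4/2 mean the seventh of the chord is in the bass. If Db is the seventh of a diminished seventh chord, the root is E (chord tones E–G–Bb–Db).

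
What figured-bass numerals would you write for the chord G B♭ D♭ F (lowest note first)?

The notes G, Bb, Db, F stack in thirds as G–Bb–Db–F — a G half-diminished seventh chord. The bass G is the root, so this is root position: figured 7.

7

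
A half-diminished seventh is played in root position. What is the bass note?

A

A half-diminished seventh is A–C–Eb–G. Root position places the root in the bass: A.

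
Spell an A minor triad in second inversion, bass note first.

Spelling A minor: A–C–E. In second inversion the fifth is bass, giving E, A, C from the bottom.

E, A, C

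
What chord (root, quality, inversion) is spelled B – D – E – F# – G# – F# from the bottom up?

E dominant ninth, second inversion

The distinct note names are B, D, E, F#, G#. Stacked in thirds they read E–G#–B–D–F#, which is a dominant ninth chord on E.
B is the fifth of E dominant ninth; fifth in the bass means second inversion.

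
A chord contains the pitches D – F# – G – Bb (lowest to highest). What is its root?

G

D, F#, G, Bb are the tones of a G minor-major seventh chord (G–Bb–D–F#), making G the root.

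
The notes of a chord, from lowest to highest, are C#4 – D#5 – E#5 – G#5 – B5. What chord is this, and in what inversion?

Reducing to letter names: C#, D#, E#, G#, B. These stack in thirds as C#–E#–G#–B–D# — a C# dominant ninth chord.
With the root (C#) in the bass, the chord is in root position.

C# dominant ninth, root position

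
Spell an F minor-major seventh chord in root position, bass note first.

F, Ab, C, E

F minor-major seventh is F–Ab–C–E. Root position puts the root (F) in the bass, with the remaining tones above: F, Ab, C, E.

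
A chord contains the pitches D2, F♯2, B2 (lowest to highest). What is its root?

B

The distinct letter names are D, F#, B. Arranged as a stack of thirds they read B–D–F#, so B is the root (a B minor triad).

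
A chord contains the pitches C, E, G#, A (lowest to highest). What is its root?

A

C, E, G#, A are the tones of an A minor-major seventh chord (A–C–E–G#), making A the root.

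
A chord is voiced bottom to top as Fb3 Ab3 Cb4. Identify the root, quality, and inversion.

Fb major, root position

The pitch classes Fb, Ab, Cb arrange in thirds as Fb–Ab–Cb: an Fb major triad.
Fb is the root of Fb major; root in the bass means root position (figured bass 5/3).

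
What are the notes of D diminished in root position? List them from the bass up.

D, F, Ab

The chord tones are D–F–Ab. With the root (D) lowest for root position: D, F, Ab.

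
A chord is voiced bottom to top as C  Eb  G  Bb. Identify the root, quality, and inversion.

The distinct note names are C, Eb, G, Bb. Stacked in thirds they read C–Eb–G–Bb, which is a minor seventh chord on C.
With the root (C) in the bass, the chord is in root position (figured bass 7).

C minor seventh, root position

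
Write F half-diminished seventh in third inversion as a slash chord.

Fø7/Eb

Third inversion of F half-diminished seventh has the seventh (Eb) in the bass. As a slash chord: Fø7/Eb.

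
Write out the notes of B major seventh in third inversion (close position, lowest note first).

A#, B, D#, F#

The chord tones are B–D#–F#–A#. With the seventh (A#) lowest for third inversion: A#, B, D#, F#.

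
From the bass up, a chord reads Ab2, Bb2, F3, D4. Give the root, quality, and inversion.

The distinct note names are Ab, Bb, F, D. Stacked in thirds they read Bb–D–F–Ab, which is a dominant seventh chord on Bb.
The lowest note is Ab, the seventh of the chord, so this is third inversion (figured bass 4/2).

Bb dominant seventh, third inversion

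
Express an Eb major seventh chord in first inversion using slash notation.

Ebmaj7/G

First inversion of Eb major seventh has the third (G) in the bass. As a slash chord: Ebmaj7/G.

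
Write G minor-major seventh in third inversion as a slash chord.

Gm(maj7)/F#

Third inversion of G minor-major seventh has the seventh (F#) in the bass. As a slash chord: Gm(maj7)/F#.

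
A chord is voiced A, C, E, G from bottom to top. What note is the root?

The distinct letter names are A, C, E, G. Arranged as a stack of thirds they read A–C–E–G, so A is the root (an A minor seventh chord).

A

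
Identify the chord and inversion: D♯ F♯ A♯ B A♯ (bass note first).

B major seventh, first inversion

The pitch classes D#, F#, A#, B arrange in thirds as B–D#–F#–A#: a B major seventh chord.
D# is the third of B major seventh; third in the bass means first inversion (figured bass 6/5).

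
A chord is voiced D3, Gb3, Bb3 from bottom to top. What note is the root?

Gb

Reordering D, Gb, Bb into stacked thirds gives Gb–Bb–D; the bottom of that stack, Gb, is the root.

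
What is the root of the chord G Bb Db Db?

G

G, Bb, Db are the tones of a G diminished triad (G–Bb–Db), making G the root.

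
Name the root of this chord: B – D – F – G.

G

The distinct letter names are B, D, F, G. Arranged as a stack of thirds they read G–B–D–F, so G is the root (a G dominant seventh chord).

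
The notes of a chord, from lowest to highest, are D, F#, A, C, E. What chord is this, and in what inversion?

D dominant ninth, root position

The pitch classes D, F#, A, C, E arrange in thirds as D–F#–A–C–E: a D dominant ninth chord.
With the root (D) in the bass, the chord is in root position.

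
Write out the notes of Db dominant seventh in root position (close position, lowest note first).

Db dominant seventh is Db–F–Ab–Cb. Root position puts the root (Db) in the bass, with the remaining tones above: Db, F, Ab, Cb.

Db, F, Ab, Cb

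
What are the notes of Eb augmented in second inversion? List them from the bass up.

B, Eb, G

Spelling Eb augmented: Eb–G–B. In second inversion the fifth is bass, giving B, Eb, G from the bottom.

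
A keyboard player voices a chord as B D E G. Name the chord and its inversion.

E minor seventh, second inversion

The pitch classes B, D, E, G arrange in thirds as E–G–B–D: an E minor seventh chord.
The lowest note is B, the fifth of the chord, so this is second inversion (figured bass 4/3).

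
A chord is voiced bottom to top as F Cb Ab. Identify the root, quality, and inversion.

The pitch classes F, Cb, Ab arrange in thirds as F–Ab–Cb: an F diminished triad.
The lowest note is F, the root of the chord, so this is root position (figured bass 5/3).

F diminished, root position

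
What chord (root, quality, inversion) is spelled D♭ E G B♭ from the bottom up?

The pitch classes Db, E, G, Bb arrange in thirds as E–G–Bb–Db: an E diminished seventh chord.
The lowest note is Db, the seventh of the chord, so this is third inversion (figured bass 4/2).

E diminished seventh, third inversion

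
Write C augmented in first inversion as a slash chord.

First inversion of C augmented has the third (E) in the bass. As a slash chord: Caug/E.

Caug/E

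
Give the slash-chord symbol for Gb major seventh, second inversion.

Gbmaj7/Db

Second inversion of Gb major seventh has the fifth (Db) in the bass. As a slash chord: Gbmaj7/Db.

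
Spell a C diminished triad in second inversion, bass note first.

Gb, C, Eb

Spelling C diminished: C–Eb–Gb. In second inversion the fifth is bass, giving Gb, C, Eb from the bottom.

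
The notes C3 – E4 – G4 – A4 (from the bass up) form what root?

Reordering C, E, G, A into stacked thirds gives A–C–E–G; the bottom of that stack, A, is the root.

A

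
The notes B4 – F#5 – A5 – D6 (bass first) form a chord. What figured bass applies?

7

The notes B, F#, A, D stack in thirds as B–D–F#–A — a B minor seventh chord. The bass B is the root, so this is root position: figured 7.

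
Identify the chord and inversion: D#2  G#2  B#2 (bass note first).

G# major, second inversion

Reducing to letter names: D#, G#, B#. These stack in thirds as G#–B#–D# — a G# major triad.
The lowest note is D#, the fifth of the chord, so this is second inversion (figured bass 6/4).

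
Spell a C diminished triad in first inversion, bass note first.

The chord tones are C–Eb–Gb. With the third (Eb) lowest for first inversion: Eb, Gb, C.

Eb, Gb, C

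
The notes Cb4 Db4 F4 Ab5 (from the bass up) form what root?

Db

The distinct letter names are Cb, Db, F, Ab. Arranged as a stack of thirds they read Db–F–Ab–Cb, so Db is the root (a Db dominant seventh chord).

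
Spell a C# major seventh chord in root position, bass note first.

The chord tones are C#–E#–G#–B#. With the root (C#) lowest for root position: C#, E#, G#, B#.

C#, E#, G#, B#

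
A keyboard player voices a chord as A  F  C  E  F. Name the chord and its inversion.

F major seventh, first inversion

The pitch classes A, F, C, E arrange in thirds as F–A–C–E: an F major seventh chord.
With the third (A) in the bass, the chord is in first inversion (figured bass 6/5).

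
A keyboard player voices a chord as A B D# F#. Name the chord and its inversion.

B dominant seventh, third inversion

Reducing to letter names: A, B, D#, F#. These stack in thirds as B–D#–F#–A — a B dominant seventh chord.
A is the seventh of B dominant seventh; seventh in the bass means third inversion (figured bass 4/2).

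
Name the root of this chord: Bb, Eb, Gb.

Eb

Bb, Eb, Gb are the tones of an Eb minor triad (Eb–Gb–Bb), making Eb the root.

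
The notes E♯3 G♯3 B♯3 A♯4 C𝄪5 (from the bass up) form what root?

Reordering E#, G#, B#, A#, C## into stacked thirds gives A#–C##–E#–G#–B#; the bottom of that stack, A#, is the root.

A#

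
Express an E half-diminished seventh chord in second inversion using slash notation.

Second inversion of E half-diminished seventh has the fifth (Bb) in the bass. As a slash chord: Eø7/Bb.

Eø7/Bb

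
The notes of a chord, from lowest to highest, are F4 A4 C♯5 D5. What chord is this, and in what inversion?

Reducing to letter names: F, A, C#, D. These stack in thirds as D–F–A–C# — a D minor-major seventh chord.
F is the third of D minor-major seventh; third in the bass means first inversion (figured bass 6/5).

D minor-major seventh, first inversion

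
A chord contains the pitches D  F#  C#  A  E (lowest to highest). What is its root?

The distinct letter names are D, F#, C#, A, E. Arranged as a stack of thirds they read D–F#–A–C#–E, so D is the root (a D major ninth chord).

D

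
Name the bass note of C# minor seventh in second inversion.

G#

The fifth of C# minor seventh (C#–E–G#–B) is G#; that is the bass in second inversion.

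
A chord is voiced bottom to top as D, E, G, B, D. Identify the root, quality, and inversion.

The distinct note names are D, E, G, B. Stacked in thirds they read E–G–B–D, which is a minor seventh chord on E.
With the seventh (D) in the bass, the chord is in third inversion (figured bass 4/2).

E minor seventh, third inversion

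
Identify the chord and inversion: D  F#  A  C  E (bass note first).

D dominant ninth, root position

Reducing to letter names: D, F#, A, C, E. These stack in thirds as D–F#–A–C–E — a D dominant ninth chord.
With the root (D) in the bass, the chord is in root position.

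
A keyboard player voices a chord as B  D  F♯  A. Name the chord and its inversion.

Reducing to letter names: B, D, F#, A. These stack in thirds as B–D–F#–A — a B minor seventh chord.
The lowest note is B, the root of the chord, so this is root position (figured bass 7).

B minor seventh, root position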